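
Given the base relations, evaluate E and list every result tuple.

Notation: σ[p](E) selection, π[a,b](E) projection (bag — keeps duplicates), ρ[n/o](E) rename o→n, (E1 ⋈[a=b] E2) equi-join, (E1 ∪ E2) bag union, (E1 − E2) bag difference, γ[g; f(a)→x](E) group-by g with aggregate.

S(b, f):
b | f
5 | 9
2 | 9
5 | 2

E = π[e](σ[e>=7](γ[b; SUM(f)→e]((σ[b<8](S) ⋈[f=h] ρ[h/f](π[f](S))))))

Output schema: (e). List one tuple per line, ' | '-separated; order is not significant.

Row counts bottom-up:
  S → 3
  σ[b<8](S) → 3
  S → 3
  π[f](S) → 3
  ρ[h/f](π[f](S)) → 3
  (σ[b<8](S) ⋈[f=h] ρ[h/f](π[f](S))) → 5
  γ[b; SUM(f)→e]((σ[b<8](S) ⋈[f=h] ρ[h/f](π[f](S)))) → 2
  σ[e>=7](γ[b; SUM(f)→e]((σ[b<8](S) ⋈[f=h] ρ[h/f](π[f](S))))) → 2
  π[e](σ[e>=7](γ[b; SUM(f)→e]((σ[b<8](S) ⋈[f=h] ρ[h/f](π[f](S)))))) → 2

== RESULT ==
e
18
20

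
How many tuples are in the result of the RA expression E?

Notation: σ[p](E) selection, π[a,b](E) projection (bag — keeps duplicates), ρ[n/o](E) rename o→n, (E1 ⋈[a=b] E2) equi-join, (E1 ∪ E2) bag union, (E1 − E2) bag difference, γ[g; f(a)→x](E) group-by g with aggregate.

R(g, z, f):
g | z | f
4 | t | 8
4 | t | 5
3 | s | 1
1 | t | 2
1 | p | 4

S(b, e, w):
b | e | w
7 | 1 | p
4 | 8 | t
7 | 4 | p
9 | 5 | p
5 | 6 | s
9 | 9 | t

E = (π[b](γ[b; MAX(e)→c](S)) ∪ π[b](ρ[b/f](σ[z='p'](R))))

Stepwise |·|:
  S → 6
  γ[b; MAX(e)→c](S) → 4
  π[b](γ[b; MAX(e)→c](S)) → 4
  R → 5
  σ[z='p'](R) → 1
  ρ[b/f](σ[z='p'](R)) → 1
  π[b](ρ[b/f](σ[z='p'](R))) → 1
  (π[b](γ[b; MAX(e)→c](S)) ∪ π[b](ρ[b/f](σ[z='p'](R)))) → 5

|E| = 5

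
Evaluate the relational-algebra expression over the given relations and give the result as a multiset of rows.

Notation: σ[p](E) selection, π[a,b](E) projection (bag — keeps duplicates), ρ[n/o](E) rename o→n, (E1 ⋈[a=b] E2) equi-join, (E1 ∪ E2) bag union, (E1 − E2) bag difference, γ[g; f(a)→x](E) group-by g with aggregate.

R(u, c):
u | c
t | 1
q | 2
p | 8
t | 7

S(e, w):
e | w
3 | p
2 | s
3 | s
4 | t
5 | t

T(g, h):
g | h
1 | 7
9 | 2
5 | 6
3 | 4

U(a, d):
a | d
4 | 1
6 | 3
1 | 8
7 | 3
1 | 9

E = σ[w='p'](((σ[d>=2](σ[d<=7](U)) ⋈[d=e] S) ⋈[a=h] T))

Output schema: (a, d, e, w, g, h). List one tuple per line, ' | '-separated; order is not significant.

Stepwise |·|:
  U → 5
  σ[d<=7](U) → 3
  σ[d>=2](σ[d<=7](U)) → 2
  S → 5
  (σ[d>=2](σ[d<=7](U)) ⋈[d=e] S) → 4
  T → 4
  ((σ[d>=2](σ[d<=7](U)) ⋈[d=e] S) ⋈[a=h] T) → 4
  σ[w='p'](((σ[d>=2](σ[d<=7](U)) ⋈[d=e] S) ⋈[a=h] T)) → 2

== RESULT ==
a | d | e | w | g | h
6 | 3 | 3 | p | 5 | 6
7 | 3 | 3 | p | 1 | 7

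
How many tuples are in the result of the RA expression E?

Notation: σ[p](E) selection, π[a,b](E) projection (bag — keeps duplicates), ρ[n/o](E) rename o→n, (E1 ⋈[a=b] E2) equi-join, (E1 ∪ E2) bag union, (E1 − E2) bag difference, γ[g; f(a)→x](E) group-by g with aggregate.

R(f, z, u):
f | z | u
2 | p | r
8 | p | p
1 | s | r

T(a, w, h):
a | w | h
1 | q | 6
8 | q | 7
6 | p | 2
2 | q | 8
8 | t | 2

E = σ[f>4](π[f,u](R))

Subexpression sizes:
  R → 3
  π[f,u](R) → 3
  σ[f>4](π[f,u](R)) → 1

|E| = 1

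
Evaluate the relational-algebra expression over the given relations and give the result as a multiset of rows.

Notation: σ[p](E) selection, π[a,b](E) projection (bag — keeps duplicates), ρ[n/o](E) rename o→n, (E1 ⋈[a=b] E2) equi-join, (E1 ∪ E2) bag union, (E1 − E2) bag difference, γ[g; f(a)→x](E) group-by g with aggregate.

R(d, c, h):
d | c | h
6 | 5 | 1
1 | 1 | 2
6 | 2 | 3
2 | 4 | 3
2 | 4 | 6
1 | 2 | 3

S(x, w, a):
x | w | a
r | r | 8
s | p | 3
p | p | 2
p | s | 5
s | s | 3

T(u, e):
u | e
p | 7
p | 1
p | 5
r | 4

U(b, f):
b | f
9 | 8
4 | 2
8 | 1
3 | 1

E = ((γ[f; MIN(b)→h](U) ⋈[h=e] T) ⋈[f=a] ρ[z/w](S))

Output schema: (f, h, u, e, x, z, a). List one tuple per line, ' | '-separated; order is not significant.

Stepwise |·|:
  U → 4
  γ[f; MIN(b)→h](U) → 3
  T → 4
  (γ[f; MIN(b)→h](U) ⋈[h=e] T) → 1
  S → 5
  ρ[z/w](S) → 5
  ((γ[f; MIN(b)→h](U) ⋈[h=e] T) ⋈[f=a] ρ[z/w](S)) → 1

== RESULT ==
f | h | u | e | x | z | a
2 | 4 | r | 4 | p | p | 2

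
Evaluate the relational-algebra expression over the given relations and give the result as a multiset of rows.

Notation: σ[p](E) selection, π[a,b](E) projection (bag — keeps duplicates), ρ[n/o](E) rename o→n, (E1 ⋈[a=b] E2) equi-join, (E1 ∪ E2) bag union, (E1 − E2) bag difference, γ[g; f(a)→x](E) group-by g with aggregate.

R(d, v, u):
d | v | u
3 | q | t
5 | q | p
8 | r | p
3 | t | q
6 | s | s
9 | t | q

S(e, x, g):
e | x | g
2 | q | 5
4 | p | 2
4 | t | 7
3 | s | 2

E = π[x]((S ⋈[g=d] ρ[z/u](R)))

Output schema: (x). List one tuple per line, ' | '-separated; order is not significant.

Per-node cardinality:
  S → 4
  R → 6
  ρ[z/u](R) → 6
  (S ⋈[g=d] ρ[z/u](R)) → 1
  π[x]((S ⋈[g=d] ρ[z/u](R))) → 1

== RESULT ==
x
q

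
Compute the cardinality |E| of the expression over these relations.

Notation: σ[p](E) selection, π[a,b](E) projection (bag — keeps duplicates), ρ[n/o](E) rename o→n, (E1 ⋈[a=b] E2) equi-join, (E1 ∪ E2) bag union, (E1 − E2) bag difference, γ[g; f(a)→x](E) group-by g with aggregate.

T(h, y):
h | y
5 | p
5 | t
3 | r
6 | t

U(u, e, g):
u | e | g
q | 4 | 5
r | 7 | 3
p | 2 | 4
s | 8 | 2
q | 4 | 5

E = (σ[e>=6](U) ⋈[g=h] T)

Row counts bottom-up:
  U → 5
  σ[e>=6](U) → 2
  T → 4
  (σ[e>=6](U) ⋈[g=h] T) → 1

|E| = 1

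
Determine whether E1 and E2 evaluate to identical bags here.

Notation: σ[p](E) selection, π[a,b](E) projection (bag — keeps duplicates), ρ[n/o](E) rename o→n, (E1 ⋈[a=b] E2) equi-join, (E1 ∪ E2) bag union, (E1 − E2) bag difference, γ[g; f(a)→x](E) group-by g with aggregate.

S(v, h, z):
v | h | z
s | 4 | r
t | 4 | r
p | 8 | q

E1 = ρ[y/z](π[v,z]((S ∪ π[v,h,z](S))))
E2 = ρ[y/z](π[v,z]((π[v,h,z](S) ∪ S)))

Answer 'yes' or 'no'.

E1 stepwise |·|:
  S → 3
  S → 3
  π[v,h,z](S) → 3
  (S ∪ π[v,h,z](S)) → 6
  π[v,z]((S ∪ π[v,h,z](S))) → 6
  ρ[y/z](π[v,z]((S ∪ π[v,h,z](S)))) → 6
E2 stepwise |·|:
  S → 3
  π[v,h,z](S) → 3
  S → 3
  (π[v,h,z](S) ∪ S) → 6
  π[v,z]((π[v,h,z](S) ∪ S)) → 6
  ρ[y/z](π[v,z]((π[v,h,z](S) ∪ S))) → 6

E1 and E2 produce the same multiset:
v | y
p | q
p | q
s | r
s | r
t | r
t | r

yes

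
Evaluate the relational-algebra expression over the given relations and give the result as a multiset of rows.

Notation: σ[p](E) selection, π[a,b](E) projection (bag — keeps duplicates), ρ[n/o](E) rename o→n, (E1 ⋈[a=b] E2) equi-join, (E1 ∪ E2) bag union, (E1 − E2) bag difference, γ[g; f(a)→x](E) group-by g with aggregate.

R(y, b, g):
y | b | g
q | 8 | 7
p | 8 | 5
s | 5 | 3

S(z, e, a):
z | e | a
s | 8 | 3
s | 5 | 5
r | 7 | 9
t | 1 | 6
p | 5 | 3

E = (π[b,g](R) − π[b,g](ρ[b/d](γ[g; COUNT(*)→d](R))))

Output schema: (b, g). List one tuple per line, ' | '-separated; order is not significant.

Per-node cardinality:
  R → 3
  π[b,g](R) → 3
  R → 3
  γ[g; COUNT(*)→d](R) → 3
  ρ[b/d](γ[g; COUNT(*)→d](R)) → 3
  π[b,g](ρ[b/d](γ[g; COUNT(*)→d](R))) → 3
  (π[b,g](R) − π[b,g](ρ[b/d](γ[g; COUNT(*)→d](R)))) → 3

== RESULT ==
b | g
5 | 3
8 | 5
8 | 7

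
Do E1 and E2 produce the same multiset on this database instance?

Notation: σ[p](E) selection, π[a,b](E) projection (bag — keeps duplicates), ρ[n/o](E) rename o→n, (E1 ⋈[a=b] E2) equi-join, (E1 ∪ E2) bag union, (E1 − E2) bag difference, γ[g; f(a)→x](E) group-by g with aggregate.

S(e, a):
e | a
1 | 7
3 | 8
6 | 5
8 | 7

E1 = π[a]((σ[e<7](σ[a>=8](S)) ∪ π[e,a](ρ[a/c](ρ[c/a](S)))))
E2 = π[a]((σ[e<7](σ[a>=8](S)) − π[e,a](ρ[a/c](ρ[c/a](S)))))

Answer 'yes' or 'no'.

E1 row counts bottom-up:
  S → 4
  σ[a>=8](S) → 1
  σ[e<7](σ[a>=8](S)) → 1
  S → 4
  ρ[c/a](S) → 4
  ρ[a/c](ρ[c/a](S)) → 4
  π[e,a](ρ[a/c](ρ[c/a](S))) → 4
  (σ[e<7](σ[a>=8](S)) ∪ π[e,a](ρ[a/c](ρ[c/a](S)))) → 5
  π[a]((σ[e<7](σ[a>=8](S)) ∪ π[e,a](ρ[a/c](ρ[c/a](S))))) → 5
E2 row counts bottom-up:
  S → 4
  σ[a>=8](S) → 1
  σ[e<7](σ[a>=8](S)) → 1
  S → 4
  ρ[c/a](S) → 4
  ρ[a/c](ρ[c/a](S)) → 4
  π[e,a](ρ[a/c](ρ[c/a](S))) → 4
  (σ[e<7](σ[a>=8](S)) − π[e,a](ρ[a/c](ρ[c/a](S)))) → 0
  π[a]((σ[e<7](σ[a>=8](S)) − π[e,a](ρ[a/c](ρ[c/a](S))))) → 0

E1 result:
a
5
7
7
8
8
E2 result:
a
(0 rows)
Witness: (7,) appears 2× in E1 but 0× in E2.

no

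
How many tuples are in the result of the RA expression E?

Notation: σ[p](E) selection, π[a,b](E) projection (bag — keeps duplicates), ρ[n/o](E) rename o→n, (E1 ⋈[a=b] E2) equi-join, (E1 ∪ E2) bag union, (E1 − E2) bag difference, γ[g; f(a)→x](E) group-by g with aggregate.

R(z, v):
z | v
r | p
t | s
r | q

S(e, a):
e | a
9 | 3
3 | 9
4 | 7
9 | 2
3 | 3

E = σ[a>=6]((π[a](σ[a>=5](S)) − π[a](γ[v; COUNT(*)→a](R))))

Stepwise |·|:
  S → 5
  σ[a>=5](S) → 2
  π[a](σ[a>=5](S)) → 2
  R → 3
  γ[v; COUNT(*)→a](R) → 3
  π[a](γ[v; COUNT(*)→a](R)) → 3
  (π[a](σ[a>=5](S)) − π[a](γ[v; COUNT(*)→a](R))) → 2
  σ[a>=6]((π[a](σ[a>=5](S)) − π[a](γ[v; COUNT(*)→a](R)))) → 2

|E| = 2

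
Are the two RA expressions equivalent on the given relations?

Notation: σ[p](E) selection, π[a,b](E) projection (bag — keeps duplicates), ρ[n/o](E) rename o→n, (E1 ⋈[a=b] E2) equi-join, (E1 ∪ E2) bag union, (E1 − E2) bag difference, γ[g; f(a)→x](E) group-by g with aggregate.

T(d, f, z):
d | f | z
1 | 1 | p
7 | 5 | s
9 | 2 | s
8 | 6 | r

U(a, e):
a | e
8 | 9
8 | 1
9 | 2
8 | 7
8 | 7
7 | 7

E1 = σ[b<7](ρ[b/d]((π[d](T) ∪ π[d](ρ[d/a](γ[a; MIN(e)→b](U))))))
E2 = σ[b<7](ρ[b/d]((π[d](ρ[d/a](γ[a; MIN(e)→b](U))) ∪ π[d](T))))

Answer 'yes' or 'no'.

E1 per-node cardinality:
  T → 4
  π[d](T) → 4
  U → 6
  γ[a; MIN(e)→b](U) → 3
  ρ[d/a](γ[a; MIN(e)→b](U)) → 3
  π[d](ρ[d/a](γ[a; MIN(e)→b](U))) → 3
  (π[d](T) ∪ π[d](ρ[d/a](γ[a; MIN(e)→b](U)))) → 7
  ρ[b/d]((π[d](T) ∪ π[d](ρ[d/a](γ[a; MIN(e)→b](U))))) → 7
  σ[b<7](ρ[b/d]((π[d](T) ∪ π[d](ρ[d/a](γ[a; MIN(e)→b](U)))))) → 1
E2 per-node cardinality:
  U → 6
  γ[a; MIN(e)→b](U) → 3
  ρ[d/a](γ[a; MIN(e)→b](U)) → 3
  π[d](ρ[d/a](γ[a; MIN(e)→b](U))) → 3
  T → 4
  π[d](T) → 4
  (π[d](ρ[d/a](γ[a; MIN(e)→b](U))) ∪ π[d](T)) → 7
  ρ[b/d]((π[d](ρ[d/a](γ[a; MIN(e)→b](U))) ∪ π[d](T))) → 7
  σ[b<7](ρ[b/d]((π[d](ρ[d/a](γ[a; MIN(e)→b](U))) ∪ π[d](T)))) → 1

E1 and E2 produce the same multiset:
b
1

yes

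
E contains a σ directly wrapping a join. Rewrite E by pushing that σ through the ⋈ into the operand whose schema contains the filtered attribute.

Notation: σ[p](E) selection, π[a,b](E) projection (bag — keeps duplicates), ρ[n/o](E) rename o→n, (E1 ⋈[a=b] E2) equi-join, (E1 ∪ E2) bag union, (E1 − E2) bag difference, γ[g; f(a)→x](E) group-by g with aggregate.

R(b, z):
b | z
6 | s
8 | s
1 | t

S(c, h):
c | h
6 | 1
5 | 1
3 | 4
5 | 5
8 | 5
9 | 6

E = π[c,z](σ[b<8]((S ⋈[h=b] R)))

σ filters on b, owned by the right side.
E' = π[c,z]((S ⋈[h=b] σ[b<8](R)))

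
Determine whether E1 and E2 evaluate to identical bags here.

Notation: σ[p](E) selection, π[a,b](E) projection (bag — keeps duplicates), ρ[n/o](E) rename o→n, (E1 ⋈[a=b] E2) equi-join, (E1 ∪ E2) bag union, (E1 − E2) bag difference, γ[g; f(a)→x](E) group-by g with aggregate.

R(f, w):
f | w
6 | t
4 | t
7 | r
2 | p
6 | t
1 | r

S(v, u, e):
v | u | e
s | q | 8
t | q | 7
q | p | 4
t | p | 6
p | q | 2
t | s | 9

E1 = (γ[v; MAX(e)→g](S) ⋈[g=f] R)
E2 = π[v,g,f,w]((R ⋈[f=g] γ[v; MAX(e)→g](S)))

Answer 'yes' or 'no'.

E1 row counts bottom-up:
  S → 6
  γ[v; MAX(e)→g](S) → 4
  R → 6
  (γ[v; MAX(e)→g](S) ⋈[g=f] R) → 2
E2 row counts bottom-up:
  R → 6
  S → 6
  γ[v; MAX(e)→g](S) → 4
  (R ⋈[f=g] γ[v; MAX(e)→g](S)) → 2
  π[v,g,f,w]((R ⋈[f=g] γ[v; MAX(e)→g](S))) → 2

E1 and E2 produce the same multiset:
v | g | f | w
p | 2 | 2 | p
q | 4 | 4 | t

yes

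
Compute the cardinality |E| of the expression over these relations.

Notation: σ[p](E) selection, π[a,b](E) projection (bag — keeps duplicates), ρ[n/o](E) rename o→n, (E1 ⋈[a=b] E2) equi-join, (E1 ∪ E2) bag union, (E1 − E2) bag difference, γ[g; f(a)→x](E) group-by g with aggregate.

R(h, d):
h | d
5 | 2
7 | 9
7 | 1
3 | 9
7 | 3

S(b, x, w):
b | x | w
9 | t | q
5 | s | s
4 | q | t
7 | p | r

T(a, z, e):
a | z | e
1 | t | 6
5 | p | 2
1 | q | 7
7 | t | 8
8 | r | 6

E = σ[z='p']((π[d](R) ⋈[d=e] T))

Stepwise |·|:
  R → 5
  π[d](R) → 5
  T → 5
  (π[d](R) ⋈[d=e] T) → 1
  σ[z='p']((π[d](R) ⋈[d=e] T)) → 1

|E| = 1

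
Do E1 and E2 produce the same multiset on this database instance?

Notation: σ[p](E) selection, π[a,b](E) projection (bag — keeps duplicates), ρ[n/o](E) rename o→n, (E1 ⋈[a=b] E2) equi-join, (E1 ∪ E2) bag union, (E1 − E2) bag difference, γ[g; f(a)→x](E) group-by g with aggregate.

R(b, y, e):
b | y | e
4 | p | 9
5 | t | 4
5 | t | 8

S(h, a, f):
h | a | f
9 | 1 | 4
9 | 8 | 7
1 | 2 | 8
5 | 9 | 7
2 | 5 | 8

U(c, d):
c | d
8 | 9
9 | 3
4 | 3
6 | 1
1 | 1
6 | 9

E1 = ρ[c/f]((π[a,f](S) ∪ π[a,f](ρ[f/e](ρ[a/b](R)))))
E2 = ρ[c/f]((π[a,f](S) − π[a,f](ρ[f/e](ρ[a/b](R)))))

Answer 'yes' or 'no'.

E1 row counts bottom-up:
  S → 5
  π[a,f](S) → 5
  R → 3
  ρ[a/b](R) → 3
  ρ[f/e](ρ[a/b](R)) → 3
  π[a,f](ρ[f/e](ρ[a/b](R))) → 3
  (π[a,f](S) ∪ π[a,f](ρ[f/e](ρ[a/b](R)))) → 8
  ρ[c/f]((π[a,f](S) ∪ π[a,f](ρ[f/e](ρ[a/b](R))))) → 8
E2 row counts bottom-up:
  S → 5
  π[a,f](S) → 5
  R → 3
  ρ[a/b](R) → 3
  ρ[f/e](ρ[a/b](R)) → 3
  π[a,f](ρ[f/e](ρ[a/b](R))) → 3
  (π[a,f](S) − π[a,f](ρ[f/e](ρ[a/b](R)))) → 4
  ρ[c/f]((π[a,f](S) − π[a,f](ρ[f/e](ρ[a/b](R))))) → 4

E1 result:
a | c
1 | 4
2 | 8
4 | 9
5 | 4
5 | 8
5 | 8
8 | 7
9 | 7
E2 result:
a | c
1 | 4
2 | 8
8 | 7
9 | 7
Witness: (5, 8) appears 2× in E1 but 0× in E2.

no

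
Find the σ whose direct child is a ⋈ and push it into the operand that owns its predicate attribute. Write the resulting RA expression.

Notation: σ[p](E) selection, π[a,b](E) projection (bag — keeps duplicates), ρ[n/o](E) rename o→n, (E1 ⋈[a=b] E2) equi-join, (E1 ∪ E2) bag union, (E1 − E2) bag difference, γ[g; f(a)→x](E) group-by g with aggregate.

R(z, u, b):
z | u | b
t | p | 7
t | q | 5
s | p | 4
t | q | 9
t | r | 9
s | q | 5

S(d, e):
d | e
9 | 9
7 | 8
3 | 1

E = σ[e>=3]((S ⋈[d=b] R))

σ filters on e, owned by the left side.
E' = (σ[e>=3](S) ⋈[d=b] R)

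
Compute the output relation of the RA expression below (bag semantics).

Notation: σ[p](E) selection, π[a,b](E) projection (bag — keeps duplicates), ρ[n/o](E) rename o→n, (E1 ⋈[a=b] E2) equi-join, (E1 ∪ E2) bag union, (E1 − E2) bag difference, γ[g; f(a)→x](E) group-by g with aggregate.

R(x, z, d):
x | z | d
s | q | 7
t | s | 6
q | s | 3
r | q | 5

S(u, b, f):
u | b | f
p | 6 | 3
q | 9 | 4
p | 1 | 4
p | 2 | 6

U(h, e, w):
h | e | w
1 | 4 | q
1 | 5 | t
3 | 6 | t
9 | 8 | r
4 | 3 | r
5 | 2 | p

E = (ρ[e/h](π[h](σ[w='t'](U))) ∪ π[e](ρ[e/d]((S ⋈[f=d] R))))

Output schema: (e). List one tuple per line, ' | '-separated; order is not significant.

Stepwise |·|:
  U → 6
  σ[w='t'](U) → 2
  π[h](σ[w='t'](U)) → 2
  ρ[e/h](π[h](σ[w='t'](U))) → 2
  S → 4
  R → 4
  (S ⋈[f=d] R) → 2
  ρ[e/d]((S ⋈[f=d] R)) → 2
  π[e](ρ[e/d]((S ⋈[f=d] R))) → 2
  (ρ[e/h](π[h](σ[w='t'](U))) ∪ π[e](ρ[e/d]((S ⋈[f=d] R)))) → 4

== RESULT ==
e
1
3
3
6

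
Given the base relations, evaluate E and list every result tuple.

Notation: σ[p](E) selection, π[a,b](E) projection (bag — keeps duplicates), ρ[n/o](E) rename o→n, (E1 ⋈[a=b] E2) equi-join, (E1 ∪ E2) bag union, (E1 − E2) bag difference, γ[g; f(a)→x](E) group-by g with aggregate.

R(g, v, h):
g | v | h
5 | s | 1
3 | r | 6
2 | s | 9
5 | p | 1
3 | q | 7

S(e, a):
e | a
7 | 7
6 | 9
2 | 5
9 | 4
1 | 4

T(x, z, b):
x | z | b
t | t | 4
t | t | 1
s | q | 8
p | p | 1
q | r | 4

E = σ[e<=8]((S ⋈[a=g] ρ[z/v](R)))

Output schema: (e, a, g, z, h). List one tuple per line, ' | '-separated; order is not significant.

Stepwise |·|:
  S → 5
  R → 5
  ρ[z/v](R) → 5
  (S ⋈[a=g] ρ[z/v](R)) → 2
  σ[e<=8]((S ⋈[a=g] ρ[z/v](R))) → 2

== RESULT ==
e | a | g | z | h
2 | 5 | 5 | p | 1
2 | 5 | 5 | s | 1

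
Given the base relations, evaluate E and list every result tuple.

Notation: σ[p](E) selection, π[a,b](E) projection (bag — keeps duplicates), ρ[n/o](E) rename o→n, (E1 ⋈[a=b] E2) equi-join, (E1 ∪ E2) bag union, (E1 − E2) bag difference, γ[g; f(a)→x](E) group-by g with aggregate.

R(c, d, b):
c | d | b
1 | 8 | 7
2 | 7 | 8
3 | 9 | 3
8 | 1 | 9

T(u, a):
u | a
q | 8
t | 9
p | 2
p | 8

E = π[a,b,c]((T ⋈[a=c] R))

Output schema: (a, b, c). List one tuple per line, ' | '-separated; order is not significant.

Row counts bottom-up:
  T → 4
  R → 4
  (T ⋈[a=c] R) → 3
  π[a,b,c]((T ⋈[a=c] R)) → 3

== RESULT ==
a | b | c
2 | 8 | 2
8 | 9 | 8
8 | 9 | 8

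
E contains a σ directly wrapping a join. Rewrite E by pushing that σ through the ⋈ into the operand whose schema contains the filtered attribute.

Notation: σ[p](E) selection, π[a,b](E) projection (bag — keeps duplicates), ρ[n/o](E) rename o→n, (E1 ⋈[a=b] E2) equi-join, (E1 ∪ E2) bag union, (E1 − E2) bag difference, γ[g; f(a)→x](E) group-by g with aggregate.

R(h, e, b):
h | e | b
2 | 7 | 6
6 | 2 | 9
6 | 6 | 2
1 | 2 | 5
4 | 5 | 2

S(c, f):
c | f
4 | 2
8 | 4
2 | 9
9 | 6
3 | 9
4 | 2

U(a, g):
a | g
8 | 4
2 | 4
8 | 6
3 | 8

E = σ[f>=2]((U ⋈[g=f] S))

σ filters on f, owned by the right side.
E' = (U ⋈[g=f] σ[f>=2](S))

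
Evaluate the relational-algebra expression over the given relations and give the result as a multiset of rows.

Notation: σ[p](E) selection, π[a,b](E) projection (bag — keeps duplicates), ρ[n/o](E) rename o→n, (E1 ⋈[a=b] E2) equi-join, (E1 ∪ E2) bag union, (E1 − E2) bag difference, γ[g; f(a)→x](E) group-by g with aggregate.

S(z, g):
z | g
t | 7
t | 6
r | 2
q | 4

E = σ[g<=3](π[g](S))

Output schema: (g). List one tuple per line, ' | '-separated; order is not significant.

Subexpression sizes:
  S → 4
  π[g](S) → 4
  σ[g<=3](π[g](S)) → 1

== RESULT ==
g
2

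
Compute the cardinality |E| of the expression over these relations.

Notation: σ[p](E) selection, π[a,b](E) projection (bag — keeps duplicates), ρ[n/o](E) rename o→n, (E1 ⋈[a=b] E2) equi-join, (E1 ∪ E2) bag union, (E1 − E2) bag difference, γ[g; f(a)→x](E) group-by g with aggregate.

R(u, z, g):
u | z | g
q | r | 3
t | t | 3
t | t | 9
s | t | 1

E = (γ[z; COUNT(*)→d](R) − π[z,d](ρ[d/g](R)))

Subexpression sizes:
  R → 4
  γ[z; COUNT(*)→d](R) → 2
  R → 4
  ρ[d/g](R) → 4
  π[z,d](ρ[d/g](R)) → 4
  (γ[z; COUNT(*)→d](R) − π[z,d](ρ[d/g](R))) → 1

|E| = 1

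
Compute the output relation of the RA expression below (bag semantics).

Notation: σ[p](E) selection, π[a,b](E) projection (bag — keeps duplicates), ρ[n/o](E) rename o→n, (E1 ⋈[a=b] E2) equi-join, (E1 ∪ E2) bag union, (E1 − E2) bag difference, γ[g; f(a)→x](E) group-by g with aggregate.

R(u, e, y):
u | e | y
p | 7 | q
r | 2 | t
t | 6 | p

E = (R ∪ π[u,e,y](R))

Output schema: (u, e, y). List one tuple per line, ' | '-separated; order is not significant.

Subexpression sizes:
  R → 3
  R → 3
  π[u,e,y](R) → 3
  (R ∪ π[u,e,y](R)) → 6

== RESULT ==
u | e | y
p | 7 | q
p | 7 | q
r | 2 | t
r | 2 | t
t | 6 | p
t | 6 | p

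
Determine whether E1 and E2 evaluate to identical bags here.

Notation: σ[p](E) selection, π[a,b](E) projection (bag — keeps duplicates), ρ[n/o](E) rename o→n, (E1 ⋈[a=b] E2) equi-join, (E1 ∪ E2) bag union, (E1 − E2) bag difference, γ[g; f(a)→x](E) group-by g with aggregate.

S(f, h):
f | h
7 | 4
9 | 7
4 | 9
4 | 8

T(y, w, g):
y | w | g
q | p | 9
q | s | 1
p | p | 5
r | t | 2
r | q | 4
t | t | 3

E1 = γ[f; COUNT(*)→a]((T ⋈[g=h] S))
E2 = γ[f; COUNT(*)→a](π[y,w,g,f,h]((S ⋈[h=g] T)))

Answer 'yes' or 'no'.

E1 stepwise |·|:
  T → 6
  S → 4
  (T ⋈[g=h] S) → 2
  γ[f; COUNT(*)→a]((T ⋈[g=h] S)) → 2
E2 stepwise |·|:
  S → 4
  T → 6
  (S ⋈[h=g] T) → 2
  π[y,w,g,f,h]((S ⋈[h=g] T)) → 2
  γ[f; COUNT(*)→a](π[y,w,g,f,h]((S ⋈[h=g] T))) → 2

E1 and E2 produce the same multiset:
f | a
4 | 1
7 | 1

yes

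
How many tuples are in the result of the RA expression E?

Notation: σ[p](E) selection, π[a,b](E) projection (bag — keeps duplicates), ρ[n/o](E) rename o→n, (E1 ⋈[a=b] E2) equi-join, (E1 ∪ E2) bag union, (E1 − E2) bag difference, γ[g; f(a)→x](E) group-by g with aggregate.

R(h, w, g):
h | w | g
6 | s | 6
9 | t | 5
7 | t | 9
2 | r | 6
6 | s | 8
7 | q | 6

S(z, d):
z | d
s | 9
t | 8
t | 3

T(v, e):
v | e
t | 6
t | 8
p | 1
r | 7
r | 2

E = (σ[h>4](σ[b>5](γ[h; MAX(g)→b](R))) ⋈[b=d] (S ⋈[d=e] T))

Stepwise |·|:
  R → 6
  γ[h; MAX(g)→b](R) → 4
  σ[b>5](γ[h; MAX(g)→b](R)) → 3
  σ[h>4](σ[b>5](γ[h; MAX(g)→b](R))) → 2
  S → 3
  T → 5
  (S ⋈[d=e] T) → 1
  (σ[h>4](σ[b>5](γ[h; MAX(g)→b](R))) ⋈[b=d] (S ⋈[d=e] T)) → 1

|E| = 1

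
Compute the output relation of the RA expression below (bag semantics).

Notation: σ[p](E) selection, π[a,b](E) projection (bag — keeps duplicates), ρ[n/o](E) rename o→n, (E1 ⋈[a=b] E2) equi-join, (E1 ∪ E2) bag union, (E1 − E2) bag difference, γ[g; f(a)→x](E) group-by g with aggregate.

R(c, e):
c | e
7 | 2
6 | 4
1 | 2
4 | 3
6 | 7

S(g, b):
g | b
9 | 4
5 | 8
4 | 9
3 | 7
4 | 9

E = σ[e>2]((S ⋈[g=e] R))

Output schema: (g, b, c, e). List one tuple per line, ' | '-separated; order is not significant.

Stepwise |·|:
  S → 5
  R → 5
  (S ⋈[g=e] R) → 3
  σ[e>2]((S ⋈[g=e] R)) → 3

== RESULT ==
g | b | c | e
3 | 7 | 4 | 3
4 | 9 | 6 | 4
4 | 9 | 6 | 4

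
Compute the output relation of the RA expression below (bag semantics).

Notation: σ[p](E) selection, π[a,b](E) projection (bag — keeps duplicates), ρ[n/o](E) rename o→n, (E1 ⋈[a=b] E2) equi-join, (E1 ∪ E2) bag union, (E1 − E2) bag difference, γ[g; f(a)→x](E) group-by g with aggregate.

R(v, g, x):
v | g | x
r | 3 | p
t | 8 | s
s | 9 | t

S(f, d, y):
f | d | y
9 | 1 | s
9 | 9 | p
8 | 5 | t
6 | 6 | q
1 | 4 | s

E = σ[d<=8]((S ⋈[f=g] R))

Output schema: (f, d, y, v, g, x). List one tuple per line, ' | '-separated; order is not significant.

Row counts bottom-up:
  S → 5
  R → 3
  (S ⋈[f=g] R) → 3
  σ[d<=8]((S ⋈[f=g] R)) → 2

== RESULT ==
f | d | y | v | g | x
8 | 5 | t | t | 8 | s
9 | 1 | s | s | 9 | t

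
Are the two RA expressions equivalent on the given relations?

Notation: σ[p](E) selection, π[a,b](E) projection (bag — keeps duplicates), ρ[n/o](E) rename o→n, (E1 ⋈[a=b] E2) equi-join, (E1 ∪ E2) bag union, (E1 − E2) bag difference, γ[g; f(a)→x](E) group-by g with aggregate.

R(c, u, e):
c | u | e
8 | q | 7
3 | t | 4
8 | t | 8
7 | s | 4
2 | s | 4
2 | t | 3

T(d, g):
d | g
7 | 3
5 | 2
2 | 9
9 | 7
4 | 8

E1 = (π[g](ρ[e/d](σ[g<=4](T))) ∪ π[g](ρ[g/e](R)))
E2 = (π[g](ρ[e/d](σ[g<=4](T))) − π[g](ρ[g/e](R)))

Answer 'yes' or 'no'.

E1 subexpression sizes:
  T → 5
  σ[g<=4](T) → 2
  ρ[e/d](σ[g<=4](T)) → 2
  π[g](ρ[e/d](σ[g<=4](T))) → 2
  R → 6
  ρ[g/e](R) → 6
  π[g](ρ[g/e](R)) → 6
  (π[g](ρ[e/d](σ[g<=4](T))) ∪ π[g](ρ[g/e](R))) → 8
E2 subexpression sizes:
  T → 5
  σ[g<=4](T) → 2
  ρ[e/d](σ[g<=4](T)) → 2
  π[g](ρ[e/d](σ[g<=4](T))) → 2
  R → 6
  ρ[g/e](R) → 6
  π[g](ρ[g/e](R)) → 6
  (π[g](ρ[e/d](σ[g<=4](T))) − π[g](ρ[g/e](R))) → 1

E1 result:
g
2
3
3
4
4
4
7
8
E2 result:
g
2
Witness: (7,) appears 1× in E1 but 0× in E2.

no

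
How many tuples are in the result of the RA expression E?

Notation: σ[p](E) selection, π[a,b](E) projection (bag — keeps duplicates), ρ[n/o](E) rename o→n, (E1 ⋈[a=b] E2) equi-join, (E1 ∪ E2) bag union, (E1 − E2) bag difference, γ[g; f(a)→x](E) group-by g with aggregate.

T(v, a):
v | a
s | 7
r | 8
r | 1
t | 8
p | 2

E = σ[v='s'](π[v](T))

Subexpression sizes:
  T → 5
  π[v](T) → 5
  σ[v='s'](π[v](T)) → 1

|E| = 1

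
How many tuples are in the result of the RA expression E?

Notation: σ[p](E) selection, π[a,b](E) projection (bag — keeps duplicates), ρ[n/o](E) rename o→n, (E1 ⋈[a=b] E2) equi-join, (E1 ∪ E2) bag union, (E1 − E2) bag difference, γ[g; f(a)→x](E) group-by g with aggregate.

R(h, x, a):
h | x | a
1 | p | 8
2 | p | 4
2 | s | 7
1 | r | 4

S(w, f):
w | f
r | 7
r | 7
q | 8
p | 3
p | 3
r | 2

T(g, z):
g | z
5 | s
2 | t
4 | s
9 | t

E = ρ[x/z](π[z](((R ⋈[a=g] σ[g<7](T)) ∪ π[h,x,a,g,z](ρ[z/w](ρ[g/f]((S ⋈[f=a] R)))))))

Per-node cardinality:
  R → 4
  T → 4
  σ[g<7](T) → 3
  (R ⋈[a=g] σ[g<7](T)) → 2
  S → 6
  R → 4
  (S ⋈[f=a] R) → 3
  ρ[g/f]((S ⋈[f=a] R)) → 3
  ρ[z/w](ρ[g/f]((S ⋈[f=a] R))) → 3
  π[h,x,a,g,z](ρ[z/w](ρ[g/f]((S ⋈[f=a] R)))) → 3
  ((R ⋈[a=g] σ[g<7](T)) ∪ π[h,x,a,g,z](ρ[z/w](ρ[g/f]((S ⋈[f=a] R))))) → 5
  π[z](((R ⋈[a=g] σ[g<7](T)) ∪ π[h,x,a,g,z](ρ[z/w](ρ[g/f]((S ⋈[f=a] R)))))) → 5
  ρ[x/z](π[z](((R ⋈[a=g] σ[g<7](T)) ∪ π[h,x,a,g,z](ρ[z/w](ρ[g/f]((S ⋈[f=a] R))))))) → 5

|E| = 5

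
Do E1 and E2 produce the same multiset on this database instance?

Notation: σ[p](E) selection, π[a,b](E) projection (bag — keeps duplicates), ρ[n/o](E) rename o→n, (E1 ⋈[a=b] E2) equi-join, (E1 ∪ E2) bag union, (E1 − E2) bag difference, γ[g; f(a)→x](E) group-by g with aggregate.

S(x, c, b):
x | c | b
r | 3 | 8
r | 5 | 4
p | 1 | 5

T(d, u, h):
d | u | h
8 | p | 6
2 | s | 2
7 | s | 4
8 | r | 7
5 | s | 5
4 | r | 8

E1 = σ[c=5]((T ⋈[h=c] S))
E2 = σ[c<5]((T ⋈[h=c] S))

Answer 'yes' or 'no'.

E1 subexpression sizes:
  T → 6
  S → 3
  (T ⋈[h=c] S) → 1
  σ[c=5]((T ⋈[h=c] S)) → 1
E2 subexpression sizes:
  T → 6
  S → 3
  (T ⋈[h=c] S) → 1
  σ[c<5]((T ⋈[h=c] S)) → 0

E1 result:
d | u | h | x | c | b
5 | s | 5 | r | 5 | 4
E2 result:
d | u | h | x | c | b
(0 rows)
Witness: (5, 's', 5, 'r', 5, 4) appears 1× in E1 but 0× in E2.

no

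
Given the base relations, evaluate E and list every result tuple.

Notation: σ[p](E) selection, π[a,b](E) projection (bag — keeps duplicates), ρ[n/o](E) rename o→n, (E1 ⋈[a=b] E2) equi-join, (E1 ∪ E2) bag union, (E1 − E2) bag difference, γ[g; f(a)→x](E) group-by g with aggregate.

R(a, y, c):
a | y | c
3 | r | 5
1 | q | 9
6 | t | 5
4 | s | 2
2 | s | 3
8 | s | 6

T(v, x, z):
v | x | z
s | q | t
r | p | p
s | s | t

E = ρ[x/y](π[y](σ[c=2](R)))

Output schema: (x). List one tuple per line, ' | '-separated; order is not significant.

Row counts bottom-up:
  R → 6
  σ[c=2](R) → 1
  π[y](σ[c=2](R)) → 1
  ρ[x/y](π[y](σ[c=2](R))) → 1

== RESULT ==
x
s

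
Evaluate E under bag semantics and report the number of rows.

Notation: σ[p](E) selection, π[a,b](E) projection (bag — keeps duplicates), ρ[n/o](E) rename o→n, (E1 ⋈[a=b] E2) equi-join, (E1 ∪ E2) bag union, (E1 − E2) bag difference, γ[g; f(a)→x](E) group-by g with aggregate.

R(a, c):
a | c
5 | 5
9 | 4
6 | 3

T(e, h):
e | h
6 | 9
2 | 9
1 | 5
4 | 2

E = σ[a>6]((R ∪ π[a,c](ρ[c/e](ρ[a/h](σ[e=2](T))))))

Per-node cardinality:
  R → 3
  T → 4
  σ[e=2](T) → 1
  ρ[a/h](σ[e=2](T)) → 1
  ρ[c/e](ρ[a/h](σ[e=2](T))) → 1
  π[a,c](ρ[c/e](ρ[a/h](σ[e=2](T)))) → 1
  (R ∪ π[a,c](ρ[c/e](ρ[a/h](σ[e=2](T))))) → 4
  σ[a>6]((R ∪ π[a,c](ρ[c/e](ρ[a/h](σ[e=2](T)))))) → 2

|E| = 2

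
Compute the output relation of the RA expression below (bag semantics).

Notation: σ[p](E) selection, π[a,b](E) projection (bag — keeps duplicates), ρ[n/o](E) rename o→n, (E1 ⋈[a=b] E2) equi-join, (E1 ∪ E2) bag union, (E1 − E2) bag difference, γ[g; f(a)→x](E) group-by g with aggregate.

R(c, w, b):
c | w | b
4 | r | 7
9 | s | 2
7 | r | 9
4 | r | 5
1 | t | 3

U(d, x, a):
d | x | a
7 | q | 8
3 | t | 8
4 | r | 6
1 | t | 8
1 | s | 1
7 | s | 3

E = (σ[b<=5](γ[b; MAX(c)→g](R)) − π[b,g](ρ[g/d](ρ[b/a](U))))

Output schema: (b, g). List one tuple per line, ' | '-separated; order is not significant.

Row counts bottom-up:
  R → 5
  γ[b; MAX(c)→g](R) → 5
  σ[b<=5](γ[b; MAX(c)→g](R)) → 3
  U → 6
  ρ[b/a](U) → 6
  ρ[g/d](ρ[b/a](U)) → 6
  π[b,g](ρ[g/d](ρ[b/a](U))) → 6
  (σ[b<=5](γ[b; MAX(c)→g](R)) − π[b,g](ρ[g/d](ρ[b/a](U)))) → 3

== RESULT ==
b | g
2 | 9
3 | 1
5 | 4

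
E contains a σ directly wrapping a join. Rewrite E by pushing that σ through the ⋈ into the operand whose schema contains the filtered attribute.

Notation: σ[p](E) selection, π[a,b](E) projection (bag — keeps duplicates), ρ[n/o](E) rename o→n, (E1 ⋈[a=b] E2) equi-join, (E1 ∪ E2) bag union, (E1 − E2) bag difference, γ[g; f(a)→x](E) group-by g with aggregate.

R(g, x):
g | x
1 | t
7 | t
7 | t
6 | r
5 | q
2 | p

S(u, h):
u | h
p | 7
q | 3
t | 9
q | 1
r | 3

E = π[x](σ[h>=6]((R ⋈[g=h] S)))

σ filters on h, owned by the right side.
E' = π[x]((R ⋈[g=h] σ[h>=6](S)))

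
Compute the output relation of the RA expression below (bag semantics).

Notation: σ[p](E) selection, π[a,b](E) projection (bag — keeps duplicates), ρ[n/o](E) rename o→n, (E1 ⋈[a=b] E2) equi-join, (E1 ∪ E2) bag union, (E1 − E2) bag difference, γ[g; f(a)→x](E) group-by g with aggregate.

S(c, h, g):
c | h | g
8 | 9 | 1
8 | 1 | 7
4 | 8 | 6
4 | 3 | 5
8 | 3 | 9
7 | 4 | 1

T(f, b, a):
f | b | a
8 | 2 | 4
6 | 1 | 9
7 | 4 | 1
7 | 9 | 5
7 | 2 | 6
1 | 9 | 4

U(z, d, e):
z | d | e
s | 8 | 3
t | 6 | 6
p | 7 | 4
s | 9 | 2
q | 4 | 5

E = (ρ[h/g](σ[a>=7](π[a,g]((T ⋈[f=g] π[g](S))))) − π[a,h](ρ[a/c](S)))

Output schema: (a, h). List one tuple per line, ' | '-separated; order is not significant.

Stepwise |·|:
  T → 6
  S → 6
  π[g](S) → 6
  (T ⋈[f=g] π[g](S)) → 6
  π[a,g]((T ⋈[f=g] π[g](S))) → 6
  σ[a>=7](π[a,g]((T ⋈[f=g] π[g](S)))) → 1
  ρ[h/g](σ[a>=7](π[a,g]((T ⋈[f=g] π[g](S))))) → 1
  S → 6
  ρ[a/c](S) → 6
  π[a,h](ρ[a/c](S)) → 6
  (ρ[h/g](σ[a>=7](π[a,g]((T ⋈[f=g] π[g](S))))) − π[a,h](ρ[a/c](S))) → 1

== RESULT ==
a | h
9 | 6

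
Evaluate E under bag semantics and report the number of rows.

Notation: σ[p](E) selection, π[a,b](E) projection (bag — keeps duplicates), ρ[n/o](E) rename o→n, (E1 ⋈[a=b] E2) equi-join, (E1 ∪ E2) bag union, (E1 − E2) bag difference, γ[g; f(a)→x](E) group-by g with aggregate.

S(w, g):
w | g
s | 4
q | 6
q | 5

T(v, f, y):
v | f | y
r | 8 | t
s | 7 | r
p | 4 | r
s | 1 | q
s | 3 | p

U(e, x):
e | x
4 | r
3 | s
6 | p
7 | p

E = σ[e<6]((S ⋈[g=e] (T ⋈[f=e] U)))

Row counts bottom-up:
  S → 3
  T → 5
  U → 4
  (T ⋈[f=e] U) → 3
  (S ⋈[g=e] (T ⋈[f=e] U)) → 1
  σ[e<6]((S ⋈[g=e] (T ⋈[f=e] U))) → 1

|E| = 1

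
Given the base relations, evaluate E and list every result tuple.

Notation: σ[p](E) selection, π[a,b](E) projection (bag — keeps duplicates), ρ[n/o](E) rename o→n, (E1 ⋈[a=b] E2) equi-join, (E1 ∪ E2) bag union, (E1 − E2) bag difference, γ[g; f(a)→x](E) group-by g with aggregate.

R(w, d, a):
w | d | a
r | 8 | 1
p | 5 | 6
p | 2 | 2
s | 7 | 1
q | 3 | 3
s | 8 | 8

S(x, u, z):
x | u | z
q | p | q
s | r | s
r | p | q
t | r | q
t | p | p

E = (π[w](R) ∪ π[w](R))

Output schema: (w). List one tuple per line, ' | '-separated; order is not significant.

Subexpression sizes:
  R → 6
  π[w](R) → 6
  R → 6
  π[w](R) → 6
  (π[w](R) ∪ π[w](R)) → 12

== RESULT ==
w
p
p
p
p
q
q
r
r
s
s
s
s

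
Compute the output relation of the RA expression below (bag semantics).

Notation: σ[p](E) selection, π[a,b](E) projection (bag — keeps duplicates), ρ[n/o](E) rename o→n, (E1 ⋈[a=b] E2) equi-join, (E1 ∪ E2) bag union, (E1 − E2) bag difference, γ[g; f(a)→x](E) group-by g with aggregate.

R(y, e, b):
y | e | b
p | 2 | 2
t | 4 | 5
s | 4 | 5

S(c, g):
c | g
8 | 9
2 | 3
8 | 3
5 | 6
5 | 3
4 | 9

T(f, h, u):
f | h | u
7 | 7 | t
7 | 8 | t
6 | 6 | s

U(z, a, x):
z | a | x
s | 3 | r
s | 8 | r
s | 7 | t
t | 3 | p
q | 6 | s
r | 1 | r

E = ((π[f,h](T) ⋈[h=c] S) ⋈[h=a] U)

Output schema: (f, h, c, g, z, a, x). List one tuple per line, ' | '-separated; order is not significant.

Row counts bottom-up:
  T → 3
  π[f,h](T) → 3
  S → 6
  (π[f,h](T) ⋈[h=c] S) → 2
  U → 6
  ((π[f,h](T) ⋈[h=c] S) ⋈[h=a] U) → 2

== RESULT ==
f | h | c | g | z | a | x
7 | 8 | 8 | 3 | s | 8 | r
7 | 8 | 8 | 9 | s | 8 | r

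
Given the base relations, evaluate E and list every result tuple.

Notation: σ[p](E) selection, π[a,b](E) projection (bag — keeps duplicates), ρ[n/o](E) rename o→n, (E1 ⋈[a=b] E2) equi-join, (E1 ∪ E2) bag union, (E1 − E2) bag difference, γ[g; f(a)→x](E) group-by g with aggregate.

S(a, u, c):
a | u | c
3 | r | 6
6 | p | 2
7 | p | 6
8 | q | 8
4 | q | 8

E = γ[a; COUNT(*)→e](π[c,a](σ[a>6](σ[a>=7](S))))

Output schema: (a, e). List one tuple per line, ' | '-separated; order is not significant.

Stepwise |·|:
  S → 5
  σ[a>=7](S) → 2
  σ[a>6](σ[a>=7](S)) → 2
  π[c,a](σ[a>6](σ[a>=7](S))) → 2
  γ[a; COUNT(*)→e](π[c,a](σ[a>6](σ[a>=7](S)))) → 2

== RESULT ==
a | e
7 | 1
8 | 1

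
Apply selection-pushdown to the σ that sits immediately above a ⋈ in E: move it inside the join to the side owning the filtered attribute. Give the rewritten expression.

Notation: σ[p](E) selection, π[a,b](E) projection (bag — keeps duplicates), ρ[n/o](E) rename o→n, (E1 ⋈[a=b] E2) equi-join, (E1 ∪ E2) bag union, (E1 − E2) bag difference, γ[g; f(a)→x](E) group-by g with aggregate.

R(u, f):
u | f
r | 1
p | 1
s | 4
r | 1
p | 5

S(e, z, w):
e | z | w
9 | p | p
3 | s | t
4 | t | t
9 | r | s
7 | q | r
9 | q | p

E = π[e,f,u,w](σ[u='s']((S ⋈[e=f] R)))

σ filters on u, owned by the right side.
E' = π[e,f,u,w]((S ⋈[e=f] σ[u='s'](R)))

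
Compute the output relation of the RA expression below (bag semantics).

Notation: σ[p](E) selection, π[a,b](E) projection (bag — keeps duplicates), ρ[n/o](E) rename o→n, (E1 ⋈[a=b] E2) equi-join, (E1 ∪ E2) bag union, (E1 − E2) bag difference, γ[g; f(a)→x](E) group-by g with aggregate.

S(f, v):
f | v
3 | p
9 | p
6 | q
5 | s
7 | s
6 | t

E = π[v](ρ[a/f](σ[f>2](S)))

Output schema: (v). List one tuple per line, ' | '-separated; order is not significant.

Row counts bottom-up:
  S → 6
  σ[f>2](S) → 6
  ρ[a/f](σ[f>2](S)) → 6
  π[v](ρ[a/f](σ[f>2](S))) → 6

== RESULT ==
v
p
p
q
s
s
t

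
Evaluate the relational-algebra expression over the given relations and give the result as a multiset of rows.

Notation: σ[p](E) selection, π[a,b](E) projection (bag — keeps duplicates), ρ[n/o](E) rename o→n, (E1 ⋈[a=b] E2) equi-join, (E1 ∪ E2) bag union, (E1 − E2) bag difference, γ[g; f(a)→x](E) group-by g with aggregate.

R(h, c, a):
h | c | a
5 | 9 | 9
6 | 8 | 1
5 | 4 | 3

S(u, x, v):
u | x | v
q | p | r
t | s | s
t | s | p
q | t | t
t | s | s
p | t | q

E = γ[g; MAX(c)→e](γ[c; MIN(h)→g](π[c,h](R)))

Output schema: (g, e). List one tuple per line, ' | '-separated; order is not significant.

Stepwise |·|:
  R → 3
  π[c,h](R) → 3
  γ[c; MIN(h)→g](π[c,h](R)) → 3
  γ[g; MAX(c)→e](γ[c; MIN(h)→g](π[c,h](R))) → 2

== RESULT ==
g | e
5 | 9
6 | 8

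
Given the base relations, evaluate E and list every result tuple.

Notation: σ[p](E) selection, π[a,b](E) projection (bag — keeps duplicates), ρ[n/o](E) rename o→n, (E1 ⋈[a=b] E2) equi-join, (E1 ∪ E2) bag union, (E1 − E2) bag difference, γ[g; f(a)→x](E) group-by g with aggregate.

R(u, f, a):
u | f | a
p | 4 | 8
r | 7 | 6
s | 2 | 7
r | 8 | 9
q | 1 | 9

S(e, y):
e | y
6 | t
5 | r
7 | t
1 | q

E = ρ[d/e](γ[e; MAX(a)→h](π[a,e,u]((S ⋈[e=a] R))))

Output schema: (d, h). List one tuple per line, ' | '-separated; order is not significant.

Per-node cardinality:
  S → 4
  R → 5
  (S ⋈[e=a] R) → 2
  π[a,e,u]((S ⋈[e=a] R)) → 2
  γ[e; MAX(a)→h](π[a,e,u]((S ⋈[e=a] R))) → 2
  ρ[d/e](γ[e; MAX(a)→h](π[a,e,u]((S ⋈[e=a] R)))) → 2

== RESULT ==
d | h
6 | 6
7 | 7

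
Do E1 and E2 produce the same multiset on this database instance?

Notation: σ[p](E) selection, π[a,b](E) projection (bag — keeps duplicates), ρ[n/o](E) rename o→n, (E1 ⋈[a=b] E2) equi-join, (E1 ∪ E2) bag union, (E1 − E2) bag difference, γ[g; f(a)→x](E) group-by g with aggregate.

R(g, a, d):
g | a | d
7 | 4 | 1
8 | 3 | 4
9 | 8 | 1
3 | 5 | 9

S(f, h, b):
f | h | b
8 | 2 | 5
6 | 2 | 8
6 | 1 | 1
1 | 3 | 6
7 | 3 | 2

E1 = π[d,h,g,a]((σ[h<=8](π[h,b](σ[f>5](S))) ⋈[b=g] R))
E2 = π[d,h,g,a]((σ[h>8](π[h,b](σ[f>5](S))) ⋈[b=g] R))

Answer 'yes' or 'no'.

E1 subexpression sizes:
  S → 5
  σ[f>5](S) → 4
  π[h,b](σ[f>5](S)) → 4
  σ[h<=8](π[h,b](σ[f>5](S))) → 4
  R → 4
  (σ[h<=8](π[h,b](σ[f>5](S))) ⋈[b=g] R) → 1
  π[d,h,g,a]((σ[h<=8](π[h,b](σ[f>5](S))) ⋈[b=g] R)) → 1
E2 subexpression sizes:
  S → 5
  σ[f>5](S) → 4
  π[h,b](σ[f>5](S)) → 4
  σ[h>8](π[h,b](σ[f>5](S))) → 0
  R → 4
  (σ[h>8](π[h,b](σ[f>5](S))) ⋈[b=g] R) → 0
  π[d,h,g,a]((σ[h>8](π[h,b](σ[f>5](S))) ⋈[b=g] R)) → 0

E1 result:
d | h | g | a
4 | 2 | 8 | 3
E2 result:
d | h | g | a
(0 rows)
Witness: (4, 2, 8, 3) appears 1× in E1 but 0× in E2.

no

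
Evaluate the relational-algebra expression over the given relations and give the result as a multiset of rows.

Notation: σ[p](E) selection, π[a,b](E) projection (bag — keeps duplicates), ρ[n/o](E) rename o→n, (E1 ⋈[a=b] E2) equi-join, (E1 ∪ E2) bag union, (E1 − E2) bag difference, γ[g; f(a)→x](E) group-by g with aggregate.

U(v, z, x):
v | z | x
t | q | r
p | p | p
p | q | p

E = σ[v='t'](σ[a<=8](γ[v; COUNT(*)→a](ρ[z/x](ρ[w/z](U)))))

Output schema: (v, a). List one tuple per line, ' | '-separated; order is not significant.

Stepwise |·|:
  U → 3
  ρ[w/z](U) → 3
  ρ[z/x](ρ[w/z](U)) → 3
  γ[v; COUNT(*)→a](ρ[z/x](ρ[w/z](U))) → 2
  σ[a<=8](γ[v; COUNT(*)→a](ρ[z/x](ρ[w/z](U)))) → 2
  σ[v='t'](σ[a<=8](γ[v; COUNT(*)→a](ρ[z/x](ρ[w/z](U))))) → 1

== RESULT ==
v | a
t | 1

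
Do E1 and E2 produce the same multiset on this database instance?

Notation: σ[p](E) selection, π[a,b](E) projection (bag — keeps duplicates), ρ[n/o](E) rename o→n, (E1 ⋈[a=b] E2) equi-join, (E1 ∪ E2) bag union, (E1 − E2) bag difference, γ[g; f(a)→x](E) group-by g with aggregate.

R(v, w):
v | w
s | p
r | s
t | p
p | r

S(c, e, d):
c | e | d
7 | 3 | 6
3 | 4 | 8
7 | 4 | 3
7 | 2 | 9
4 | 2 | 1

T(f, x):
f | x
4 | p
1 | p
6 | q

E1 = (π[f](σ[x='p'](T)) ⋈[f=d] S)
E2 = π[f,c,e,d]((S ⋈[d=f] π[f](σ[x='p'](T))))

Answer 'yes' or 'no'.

E1 per-node cardinality:
  T → 3
  σ[x='p'](T) → 2
  π[f](σ[x='p'](T)) → 2
  S → 5
  (π[f](σ[x='p'](T)) ⋈[f=d] S) → 1
E2 per-node cardinality:
  S → 5
  T → 3
  σ[x='p'](T) → 2
  π[f](σ[x='p'](T)) → 2
  (S ⋈[d=f] π[f](σ[x='p'](T))) → 1
  π[f,c,e,d]((S ⋈[d=f] π[f](σ[x='p'](T)))) → 1

E1 and E2 produce the same multiset:
f | c | e | d
1 | 4 | 2 | 1

yes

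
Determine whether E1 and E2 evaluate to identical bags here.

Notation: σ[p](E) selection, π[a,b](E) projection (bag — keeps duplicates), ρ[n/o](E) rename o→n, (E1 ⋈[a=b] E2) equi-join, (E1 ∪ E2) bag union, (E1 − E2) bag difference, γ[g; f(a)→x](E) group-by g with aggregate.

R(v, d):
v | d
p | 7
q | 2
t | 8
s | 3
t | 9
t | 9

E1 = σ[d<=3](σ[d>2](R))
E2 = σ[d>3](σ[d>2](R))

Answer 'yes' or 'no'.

E1 stepwise |·|:
  R → 6
  σ[d>2](R) → 5
  σ[d<=3](σ[d>2](R)) → 1
E2 stepwise |·|:
  R → 6
  σ[d>2](R) → 5
  σ[d>3](σ[d>2](R)) → 4

E1 result:
v | d
s | 3
E2 result:
v | d
p | 7
t | 8
t | 9
t | 9
Witness: ('t', 8) appears 0× in E1 but 1× in E2.

no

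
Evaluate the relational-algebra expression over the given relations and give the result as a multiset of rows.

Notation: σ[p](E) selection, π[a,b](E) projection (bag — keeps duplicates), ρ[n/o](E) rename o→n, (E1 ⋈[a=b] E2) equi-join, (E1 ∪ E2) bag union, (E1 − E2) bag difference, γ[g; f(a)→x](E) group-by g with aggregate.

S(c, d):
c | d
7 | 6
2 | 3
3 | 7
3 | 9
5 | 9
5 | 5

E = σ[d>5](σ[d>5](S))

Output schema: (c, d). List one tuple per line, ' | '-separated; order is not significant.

Stepwise |·|:
  S → 6
  σ[d>5](S) → 4
  σ[d>5](σ[d>5](S)) → 4

== RESULT ==
c | d
3 | 7
3 | 9
5 | 9
7 | 6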